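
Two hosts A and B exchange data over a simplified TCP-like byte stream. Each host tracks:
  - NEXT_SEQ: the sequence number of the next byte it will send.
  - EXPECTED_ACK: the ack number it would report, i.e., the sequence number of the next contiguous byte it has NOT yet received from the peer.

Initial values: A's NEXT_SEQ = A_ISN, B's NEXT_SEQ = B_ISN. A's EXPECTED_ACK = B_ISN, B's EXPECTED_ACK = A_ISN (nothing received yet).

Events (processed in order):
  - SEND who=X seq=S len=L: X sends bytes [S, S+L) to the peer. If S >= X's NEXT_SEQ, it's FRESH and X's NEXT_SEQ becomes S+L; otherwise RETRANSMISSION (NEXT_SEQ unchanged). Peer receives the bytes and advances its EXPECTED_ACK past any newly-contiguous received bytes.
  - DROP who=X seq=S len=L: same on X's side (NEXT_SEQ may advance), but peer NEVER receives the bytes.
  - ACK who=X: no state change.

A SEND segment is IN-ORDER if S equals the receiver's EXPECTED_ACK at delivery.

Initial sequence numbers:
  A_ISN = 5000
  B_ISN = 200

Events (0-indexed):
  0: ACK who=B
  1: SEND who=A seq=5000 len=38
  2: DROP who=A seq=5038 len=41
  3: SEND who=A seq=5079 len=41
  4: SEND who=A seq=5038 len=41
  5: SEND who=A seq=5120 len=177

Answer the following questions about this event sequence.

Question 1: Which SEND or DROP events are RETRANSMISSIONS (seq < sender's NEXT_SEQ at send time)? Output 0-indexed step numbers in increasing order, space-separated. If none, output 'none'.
Step 1: SEND seq=5000 -> fresh
Step 2: DROP seq=5038 -> fresh
Step 3: SEND seq=5079 -> fresh
Step 4: SEND seq=5038 -> retransmit
Step 5: SEND seq=5120 -> fresh

Answer: 4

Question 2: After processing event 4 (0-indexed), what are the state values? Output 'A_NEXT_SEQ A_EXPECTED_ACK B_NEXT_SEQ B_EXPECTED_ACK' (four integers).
After event 0: A_seq=5000 A_ack=200 B_seq=200 B_ack=5000
After event 1: A_seq=5038 A_ack=200 B_seq=200 B_ack=5038
After event 2: A_seq=5079 A_ack=200 B_seq=200 B_ack=5038
After event 3: A_seq=5120 A_ack=200 B_seq=200 B_ack=5038
After event 4: A_seq=5120 A_ack=200 B_seq=200 B_ack=5120

5120 200 200 5120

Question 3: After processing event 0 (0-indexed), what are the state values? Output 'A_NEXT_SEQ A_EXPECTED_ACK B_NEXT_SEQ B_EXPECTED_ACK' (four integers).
After event 0: A_seq=5000 A_ack=200 B_seq=200 B_ack=5000

5000 200 200 5000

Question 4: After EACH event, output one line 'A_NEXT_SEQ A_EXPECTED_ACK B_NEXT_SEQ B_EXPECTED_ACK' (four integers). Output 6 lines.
5000 200 200 5000
5038 200 200 5038
5079 200 200 5038
5120 200 200 5038
5120 200 200 5120
5297 200 200 5297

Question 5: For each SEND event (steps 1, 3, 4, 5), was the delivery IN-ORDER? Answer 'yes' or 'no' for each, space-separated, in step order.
Answer: yes no yes yes

Derivation:
Step 1: SEND seq=5000 -> in-order
Step 3: SEND seq=5079 -> out-of-order
Step 4: SEND seq=5038 -> in-order
Step 5: SEND seq=5120 -> in-order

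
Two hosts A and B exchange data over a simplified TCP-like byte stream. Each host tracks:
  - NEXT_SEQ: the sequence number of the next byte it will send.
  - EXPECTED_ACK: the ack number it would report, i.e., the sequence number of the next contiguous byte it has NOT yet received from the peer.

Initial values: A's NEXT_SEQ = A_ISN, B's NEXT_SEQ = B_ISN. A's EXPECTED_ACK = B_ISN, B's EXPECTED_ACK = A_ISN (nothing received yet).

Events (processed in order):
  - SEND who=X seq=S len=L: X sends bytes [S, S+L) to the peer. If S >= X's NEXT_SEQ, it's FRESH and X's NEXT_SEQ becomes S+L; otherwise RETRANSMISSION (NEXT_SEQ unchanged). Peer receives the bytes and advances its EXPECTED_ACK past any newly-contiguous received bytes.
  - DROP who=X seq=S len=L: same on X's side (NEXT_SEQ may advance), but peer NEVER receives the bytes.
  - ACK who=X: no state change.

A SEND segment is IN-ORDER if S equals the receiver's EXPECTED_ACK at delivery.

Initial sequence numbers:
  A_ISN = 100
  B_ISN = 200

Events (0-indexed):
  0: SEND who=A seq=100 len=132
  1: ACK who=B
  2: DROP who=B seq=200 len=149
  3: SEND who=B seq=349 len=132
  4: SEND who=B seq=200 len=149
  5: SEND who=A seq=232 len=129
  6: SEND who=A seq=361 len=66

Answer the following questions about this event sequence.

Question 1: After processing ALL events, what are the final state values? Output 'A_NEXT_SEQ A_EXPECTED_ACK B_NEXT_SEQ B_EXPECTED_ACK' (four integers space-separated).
After event 0: A_seq=232 A_ack=200 B_seq=200 B_ack=232
After event 1: A_seq=232 A_ack=200 B_seq=200 B_ack=232
After event 2: A_seq=232 A_ack=200 B_seq=349 B_ack=232
After event 3: A_seq=232 A_ack=200 B_seq=481 B_ack=232
After event 4: A_seq=232 A_ack=481 B_seq=481 B_ack=232
After event 5: A_seq=361 A_ack=481 B_seq=481 B_ack=361
After event 6: A_seq=427 A_ack=481 B_seq=481 B_ack=427

Answer: 427 481 481 427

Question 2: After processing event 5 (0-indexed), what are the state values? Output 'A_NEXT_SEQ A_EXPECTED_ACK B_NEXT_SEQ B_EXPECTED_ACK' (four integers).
After event 0: A_seq=232 A_ack=200 B_seq=200 B_ack=232
After event 1: A_seq=232 A_ack=200 B_seq=200 B_ack=232
After event 2: A_seq=232 A_ack=200 B_seq=349 B_ack=232
After event 3: A_seq=232 A_ack=200 B_seq=481 B_ack=232
After event 4: A_seq=232 A_ack=481 B_seq=481 B_ack=232
After event 5: A_seq=361 A_ack=481 B_seq=481 B_ack=361

361 481 481 361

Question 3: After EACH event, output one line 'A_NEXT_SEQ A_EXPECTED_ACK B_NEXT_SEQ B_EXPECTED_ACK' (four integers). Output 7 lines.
232 200 200 232
232 200 200 232
232 200 349 232
232 200 481 232
232 481 481 232
361 481 481 361
427 481 481 427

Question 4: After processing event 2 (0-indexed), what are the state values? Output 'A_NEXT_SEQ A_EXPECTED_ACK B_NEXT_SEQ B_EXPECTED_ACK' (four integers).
After event 0: A_seq=232 A_ack=200 B_seq=200 B_ack=232
After event 1: A_seq=232 A_ack=200 B_seq=200 B_ack=232
After event 2: A_seq=232 A_ack=200 B_seq=349 B_ack=232

232 200 349 232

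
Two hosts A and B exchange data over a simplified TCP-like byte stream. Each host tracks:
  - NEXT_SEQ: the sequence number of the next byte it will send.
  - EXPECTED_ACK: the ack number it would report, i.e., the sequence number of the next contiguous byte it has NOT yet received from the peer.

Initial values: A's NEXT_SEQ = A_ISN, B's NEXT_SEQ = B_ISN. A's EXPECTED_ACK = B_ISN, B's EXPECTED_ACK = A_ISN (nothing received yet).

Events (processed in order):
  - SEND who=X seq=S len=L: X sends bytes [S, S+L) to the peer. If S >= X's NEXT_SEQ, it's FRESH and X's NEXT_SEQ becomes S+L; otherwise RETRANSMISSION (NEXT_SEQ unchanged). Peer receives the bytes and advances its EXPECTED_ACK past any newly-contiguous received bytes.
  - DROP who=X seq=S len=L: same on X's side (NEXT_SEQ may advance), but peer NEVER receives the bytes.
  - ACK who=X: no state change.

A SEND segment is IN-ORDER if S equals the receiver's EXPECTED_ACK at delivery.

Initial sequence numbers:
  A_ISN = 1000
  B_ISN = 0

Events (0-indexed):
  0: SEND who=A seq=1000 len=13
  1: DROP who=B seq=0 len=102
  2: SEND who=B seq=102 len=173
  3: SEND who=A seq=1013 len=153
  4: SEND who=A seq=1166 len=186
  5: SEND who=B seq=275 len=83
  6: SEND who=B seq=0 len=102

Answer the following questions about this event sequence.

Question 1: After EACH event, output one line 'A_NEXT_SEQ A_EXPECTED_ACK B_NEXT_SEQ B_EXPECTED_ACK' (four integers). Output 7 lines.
1013 0 0 1013
1013 0 102 1013
1013 0 275 1013
1166 0 275 1166
1352 0 275 1352
1352 0 358 1352
1352 358 358 1352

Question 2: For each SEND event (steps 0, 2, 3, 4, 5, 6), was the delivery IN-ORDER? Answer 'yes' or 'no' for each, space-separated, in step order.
Step 0: SEND seq=1000 -> in-order
Step 2: SEND seq=102 -> out-of-order
Step 3: SEND seq=1013 -> in-order
Step 4: SEND seq=1166 -> in-order
Step 5: SEND seq=275 -> out-of-order
Step 6: SEND seq=0 -> in-order

Answer: yes no yes yes no yes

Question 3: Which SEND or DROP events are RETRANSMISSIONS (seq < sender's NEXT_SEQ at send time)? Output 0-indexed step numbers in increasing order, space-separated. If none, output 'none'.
Step 0: SEND seq=1000 -> fresh
Step 1: DROP seq=0 -> fresh
Step 2: SEND seq=102 -> fresh
Step 3: SEND seq=1013 -> fresh
Step 4: SEND seq=1166 -> fresh
Step 5: SEND seq=275 -> fresh
Step 6: SEND seq=0 -> retransmit

Answer: 6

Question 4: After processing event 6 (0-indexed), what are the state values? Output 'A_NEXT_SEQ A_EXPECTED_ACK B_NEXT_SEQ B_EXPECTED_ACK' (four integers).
After event 0: A_seq=1013 A_ack=0 B_seq=0 B_ack=1013
After event 1: A_seq=1013 A_ack=0 B_seq=102 B_ack=1013
After event 2: A_seq=1013 A_ack=0 B_seq=275 B_ack=1013
After event 3: A_seq=1166 A_ack=0 B_seq=275 B_ack=1166
After event 4: A_seq=1352 A_ack=0 B_seq=275 B_ack=1352
After event 5: A_seq=1352 A_ack=0 B_seq=358 B_ack=1352
After event 6: A_seq=1352 A_ack=358 B_seq=358 B_ack=1352

1352 358 358 1352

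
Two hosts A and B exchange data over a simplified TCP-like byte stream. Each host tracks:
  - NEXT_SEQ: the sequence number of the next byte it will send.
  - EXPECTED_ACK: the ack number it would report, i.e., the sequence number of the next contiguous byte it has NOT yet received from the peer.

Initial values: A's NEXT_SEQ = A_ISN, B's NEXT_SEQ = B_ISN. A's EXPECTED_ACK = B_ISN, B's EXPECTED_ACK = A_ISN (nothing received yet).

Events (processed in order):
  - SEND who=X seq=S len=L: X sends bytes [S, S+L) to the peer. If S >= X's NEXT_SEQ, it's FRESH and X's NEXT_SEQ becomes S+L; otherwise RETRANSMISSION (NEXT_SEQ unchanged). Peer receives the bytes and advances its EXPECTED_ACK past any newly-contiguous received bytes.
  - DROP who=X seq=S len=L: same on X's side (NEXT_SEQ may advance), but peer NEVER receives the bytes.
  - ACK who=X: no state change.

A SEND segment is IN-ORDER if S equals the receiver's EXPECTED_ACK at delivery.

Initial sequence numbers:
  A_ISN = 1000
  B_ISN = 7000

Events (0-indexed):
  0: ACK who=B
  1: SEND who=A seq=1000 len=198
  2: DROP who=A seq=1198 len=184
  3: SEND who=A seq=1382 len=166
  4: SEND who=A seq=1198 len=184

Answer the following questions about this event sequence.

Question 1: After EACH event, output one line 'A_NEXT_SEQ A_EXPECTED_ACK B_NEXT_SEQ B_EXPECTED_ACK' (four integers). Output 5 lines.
1000 7000 7000 1000
1198 7000 7000 1198
1382 7000 7000 1198
1548 7000 7000 1198
1548 7000 7000 1548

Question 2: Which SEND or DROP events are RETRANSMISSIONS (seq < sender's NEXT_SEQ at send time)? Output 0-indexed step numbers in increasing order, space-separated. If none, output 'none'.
Step 1: SEND seq=1000 -> fresh
Step 2: DROP seq=1198 -> fresh
Step 3: SEND seq=1382 -> fresh
Step 4: SEND seq=1198 -> retransmit

Answer: 4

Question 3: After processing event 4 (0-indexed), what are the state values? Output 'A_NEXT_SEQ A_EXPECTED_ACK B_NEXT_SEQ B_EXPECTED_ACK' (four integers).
After event 0: A_seq=1000 A_ack=7000 B_seq=7000 B_ack=1000
After event 1: A_seq=1198 A_ack=7000 B_seq=7000 B_ack=1198
After event 2: A_seq=1382 A_ack=7000 B_seq=7000 B_ack=1198
After event 3: A_seq=1548 A_ack=7000 B_seq=7000 B_ack=1198
After event 4: A_seq=1548 A_ack=7000 B_seq=7000 B_ack=1548

1548 7000 7000 1548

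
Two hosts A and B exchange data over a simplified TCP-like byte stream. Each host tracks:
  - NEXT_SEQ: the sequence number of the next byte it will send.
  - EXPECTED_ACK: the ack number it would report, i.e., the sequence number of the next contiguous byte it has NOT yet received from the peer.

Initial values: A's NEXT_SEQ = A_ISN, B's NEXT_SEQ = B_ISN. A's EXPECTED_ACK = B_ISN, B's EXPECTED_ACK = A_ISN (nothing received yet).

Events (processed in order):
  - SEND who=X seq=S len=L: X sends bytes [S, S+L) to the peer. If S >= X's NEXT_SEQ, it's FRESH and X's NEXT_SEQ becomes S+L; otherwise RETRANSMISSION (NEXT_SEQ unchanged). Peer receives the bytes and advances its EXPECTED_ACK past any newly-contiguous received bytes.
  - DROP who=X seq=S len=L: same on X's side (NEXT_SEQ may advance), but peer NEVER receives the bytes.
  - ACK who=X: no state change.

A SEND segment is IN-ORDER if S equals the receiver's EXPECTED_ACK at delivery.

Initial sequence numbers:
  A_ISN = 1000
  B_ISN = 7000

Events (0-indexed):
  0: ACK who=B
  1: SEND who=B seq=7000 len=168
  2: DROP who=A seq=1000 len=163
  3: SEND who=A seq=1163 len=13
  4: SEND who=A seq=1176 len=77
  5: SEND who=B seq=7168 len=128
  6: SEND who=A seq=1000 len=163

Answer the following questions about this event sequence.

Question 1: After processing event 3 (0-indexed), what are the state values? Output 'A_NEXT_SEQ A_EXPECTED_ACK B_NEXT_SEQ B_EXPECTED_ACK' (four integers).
After event 0: A_seq=1000 A_ack=7000 B_seq=7000 B_ack=1000
After event 1: A_seq=1000 A_ack=7168 B_seq=7168 B_ack=1000
After event 2: A_seq=1163 A_ack=7168 B_seq=7168 B_ack=1000
After event 3: A_seq=1176 A_ack=7168 B_seq=7168 B_ack=1000

1176 7168 7168 1000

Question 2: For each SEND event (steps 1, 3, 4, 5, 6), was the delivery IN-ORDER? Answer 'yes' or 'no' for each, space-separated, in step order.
Step 1: SEND seq=7000 -> in-order
Step 3: SEND seq=1163 -> out-of-order
Step 4: SEND seq=1176 -> out-of-order
Step 5: SEND seq=7168 -> in-order
Step 6: SEND seq=1000 -> in-order

Answer: yes no no yes yes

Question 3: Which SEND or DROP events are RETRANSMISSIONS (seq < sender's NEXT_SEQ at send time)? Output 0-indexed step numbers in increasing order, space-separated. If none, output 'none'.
Answer: 6

Derivation:
Step 1: SEND seq=7000 -> fresh
Step 2: DROP seq=1000 -> fresh
Step 3: SEND seq=1163 -> fresh
Step 4: SEND seq=1176 -> fresh
Step 5: SEND seq=7168 -> fresh
Step 6: SEND seq=1000 -> retransmit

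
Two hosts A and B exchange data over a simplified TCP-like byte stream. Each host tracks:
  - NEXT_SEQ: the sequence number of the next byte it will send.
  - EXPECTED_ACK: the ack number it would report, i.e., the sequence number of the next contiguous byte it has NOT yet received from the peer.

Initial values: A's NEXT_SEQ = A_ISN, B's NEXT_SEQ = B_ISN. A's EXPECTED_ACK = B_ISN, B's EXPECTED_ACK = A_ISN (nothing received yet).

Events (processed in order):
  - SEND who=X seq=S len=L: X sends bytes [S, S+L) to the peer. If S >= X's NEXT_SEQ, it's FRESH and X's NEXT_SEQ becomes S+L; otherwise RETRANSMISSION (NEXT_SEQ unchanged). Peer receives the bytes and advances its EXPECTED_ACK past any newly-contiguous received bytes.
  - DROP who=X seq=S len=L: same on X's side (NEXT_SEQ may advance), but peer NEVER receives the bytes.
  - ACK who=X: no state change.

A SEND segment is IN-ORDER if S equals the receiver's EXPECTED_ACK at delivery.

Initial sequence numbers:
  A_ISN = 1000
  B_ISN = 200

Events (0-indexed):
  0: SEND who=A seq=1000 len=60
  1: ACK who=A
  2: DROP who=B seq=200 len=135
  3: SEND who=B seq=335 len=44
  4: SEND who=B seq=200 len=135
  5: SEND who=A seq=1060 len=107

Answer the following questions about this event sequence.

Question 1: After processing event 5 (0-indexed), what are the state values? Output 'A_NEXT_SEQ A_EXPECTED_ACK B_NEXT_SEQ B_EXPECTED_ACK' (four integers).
After event 0: A_seq=1060 A_ack=200 B_seq=200 B_ack=1060
After event 1: A_seq=1060 A_ack=200 B_seq=200 B_ack=1060
After event 2: A_seq=1060 A_ack=200 B_seq=335 B_ack=1060
After event 3: A_seq=1060 A_ack=200 B_seq=379 B_ack=1060
After event 4: A_seq=1060 A_ack=379 B_seq=379 B_ack=1060
After event 5: A_seq=1167 A_ack=379 B_seq=379 B_ack=1167

1167 379 379 1167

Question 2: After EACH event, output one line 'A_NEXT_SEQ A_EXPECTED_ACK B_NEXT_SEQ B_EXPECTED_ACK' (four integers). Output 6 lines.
1060 200 200 1060
1060 200 200 1060
1060 200 335 1060
1060 200 379 1060
1060 379 379 1060
1167 379 379 1167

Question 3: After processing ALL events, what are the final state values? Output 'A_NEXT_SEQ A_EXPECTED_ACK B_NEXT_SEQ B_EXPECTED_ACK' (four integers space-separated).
After event 0: A_seq=1060 A_ack=200 B_seq=200 B_ack=1060
After event 1: A_seq=1060 A_ack=200 B_seq=200 B_ack=1060
After event 2: A_seq=1060 A_ack=200 B_seq=335 B_ack=1060
After event 3: A_seq=1060 A_ack=200 B_seq=379 B_ack=1060
After event 4: A_seq=1060 A_ack=379 B_seq=379 B_ack=1060
After event 5: A_seq=1167 A_ack=379 B_seq=379 B_ack=1167

Answer: 1167 379 379 1167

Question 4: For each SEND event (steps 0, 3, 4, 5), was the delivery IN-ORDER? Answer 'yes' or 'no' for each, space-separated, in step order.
Answer: yes no yes yes

Derivation:
Step 0: SEND seq=1000 -> in-order
Step 3: SEND seq=335 -> out-of-order
Step 4: SEND seq=200 -> in-order
Step 5: SEND seq=1060 -> in-order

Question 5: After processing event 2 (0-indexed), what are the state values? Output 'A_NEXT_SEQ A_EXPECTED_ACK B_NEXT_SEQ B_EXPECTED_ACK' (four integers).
After event 0: A_seq=1060 A_ack=200 B_seq=200 B_ack=1060
After event 1: A_seq=1060 A_ack=200 B_seq=200 B_ack=1060
After event 2: A_seq=1060 A_ack=200 B_seq=335 B_ack=1060

1060 200 335 1060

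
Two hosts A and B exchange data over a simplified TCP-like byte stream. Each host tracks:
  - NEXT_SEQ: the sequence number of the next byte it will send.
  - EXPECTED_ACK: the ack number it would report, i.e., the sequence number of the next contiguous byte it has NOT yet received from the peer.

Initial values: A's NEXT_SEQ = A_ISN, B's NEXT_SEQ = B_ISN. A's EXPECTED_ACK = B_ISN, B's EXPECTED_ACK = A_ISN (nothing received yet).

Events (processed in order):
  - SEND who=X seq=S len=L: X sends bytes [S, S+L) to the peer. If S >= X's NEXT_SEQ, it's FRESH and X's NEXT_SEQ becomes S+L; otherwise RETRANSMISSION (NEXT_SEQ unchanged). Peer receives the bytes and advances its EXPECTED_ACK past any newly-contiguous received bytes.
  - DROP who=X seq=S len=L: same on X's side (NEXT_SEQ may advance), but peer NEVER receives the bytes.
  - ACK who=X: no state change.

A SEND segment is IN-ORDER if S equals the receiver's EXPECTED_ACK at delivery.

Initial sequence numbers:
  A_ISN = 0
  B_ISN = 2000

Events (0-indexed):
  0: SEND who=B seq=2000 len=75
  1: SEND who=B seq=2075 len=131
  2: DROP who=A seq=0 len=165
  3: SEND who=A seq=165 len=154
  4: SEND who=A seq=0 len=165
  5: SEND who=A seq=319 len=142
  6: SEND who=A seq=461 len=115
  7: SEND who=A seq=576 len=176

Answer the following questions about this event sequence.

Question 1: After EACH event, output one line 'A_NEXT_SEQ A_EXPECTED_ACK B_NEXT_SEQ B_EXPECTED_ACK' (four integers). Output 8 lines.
0 2075 2075 0
0 2206 2206 0
165 2206 2206 0
319 2206 2206 0
319 2206 2206 319
461 2206 2206 461
576 2206 2206 576
752 2206 2206 752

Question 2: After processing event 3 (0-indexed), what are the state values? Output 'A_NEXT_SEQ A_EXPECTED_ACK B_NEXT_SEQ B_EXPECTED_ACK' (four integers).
After event 0: A_seq=0 A_ack=2075 B_seq=2075 B_ack=0
After event 1: A_seq=0 A_ack=2206 B_seq=2206 B_ack=0
After event 2: A_seq=165 A_ack=2206 B_seq=2206 B_ack=0
After event 3: A_seq=319 A_ack=2206 B_seq=2206 B_ack=0

319 2206 2206 0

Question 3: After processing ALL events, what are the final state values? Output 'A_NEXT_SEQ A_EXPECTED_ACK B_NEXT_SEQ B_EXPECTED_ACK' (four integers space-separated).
Answer: 752 2206 2206 752

Derivation:
After event 0: A_seq=0 A_ack=2075 B_seq=2075 B_ack=0
After event 1: A_seq=0 A_ack=2206 B_seq=2206 B_ack=0
After event 2: A_seq=165 A_ack=2206 B_seq=2206 B_ack=0
After event 3: A_seq=319 A_ack=2206 B_seq=2206 B_ack=0
After event 4: A_seq=319 A_ack=2206 B_seq=2206 B_ack=319
After event 5: A_seq=461 A_ack=2206 B_seq=2206 B_ack=461
After event 6: A_seq=576 A_ack=2206 B_seq=2206 B_ack=576
After event 7: A_seq=752 A_ack=2206 B_seq=2206 B_ack=752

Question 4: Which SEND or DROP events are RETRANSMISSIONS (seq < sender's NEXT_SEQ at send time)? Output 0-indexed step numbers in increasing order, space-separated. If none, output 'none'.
Answer: 4

Derivation:
Step 0: SEND seq=2000 -> fresh
Step 1: SEND seq=2075 -> fresh
Step 2: DROP seq=0 -> fresh
Step 3: SEND seq=165 -> fresh
Step 4: SEND seq=0 -> retransmit
Step 5: SEND seq=319 -> fresh
Step 6: SEND seq=461 -> fresh
Step 7: SEND seq=576 -> fresh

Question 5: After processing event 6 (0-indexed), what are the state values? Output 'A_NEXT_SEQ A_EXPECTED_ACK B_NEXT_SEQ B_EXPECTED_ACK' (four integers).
After event 0: A_seq=0 A_ack=2075 B_seq=2075 B_ack=0
After event 1: A_seq=0 A_ack=2206 B_seq=2206 B_ack=0
After event 2: A_seq=165 A_ack=2206 B_seq=2206 B_ack=0
After event 3: A_seq=319 A_ack=2206 B_seq=2206 B_ack=0
After event 4: A_seq=319 A_ack=2206 B_seq=2206 B_ack=319
After event 5: A_seq=461 A_ack=2206 B_seq=2206 B_ack=461
After event 6: A_seq=576 A_ack=2206 B_seq=2206 B_ack=576

576 2206 2206 576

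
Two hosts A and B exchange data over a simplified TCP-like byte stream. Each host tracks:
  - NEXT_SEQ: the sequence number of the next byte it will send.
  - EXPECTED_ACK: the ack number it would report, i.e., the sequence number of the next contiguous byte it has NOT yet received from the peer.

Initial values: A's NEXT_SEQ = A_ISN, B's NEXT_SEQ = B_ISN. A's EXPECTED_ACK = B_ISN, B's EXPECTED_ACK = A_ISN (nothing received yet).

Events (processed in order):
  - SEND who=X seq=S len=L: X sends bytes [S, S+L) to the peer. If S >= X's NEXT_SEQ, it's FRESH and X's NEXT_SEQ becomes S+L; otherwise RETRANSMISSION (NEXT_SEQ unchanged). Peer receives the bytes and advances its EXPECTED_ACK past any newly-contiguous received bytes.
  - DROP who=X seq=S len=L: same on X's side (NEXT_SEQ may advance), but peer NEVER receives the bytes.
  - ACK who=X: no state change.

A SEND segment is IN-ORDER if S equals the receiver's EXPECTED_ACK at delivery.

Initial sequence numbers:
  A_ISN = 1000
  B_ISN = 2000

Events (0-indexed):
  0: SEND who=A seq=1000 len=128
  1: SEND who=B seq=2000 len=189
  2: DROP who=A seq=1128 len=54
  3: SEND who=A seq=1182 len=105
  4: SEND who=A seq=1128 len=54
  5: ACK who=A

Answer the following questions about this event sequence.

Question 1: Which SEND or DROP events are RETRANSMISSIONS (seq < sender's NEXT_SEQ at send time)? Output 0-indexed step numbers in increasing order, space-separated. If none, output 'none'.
Step 0: SEND seq=1000 -> fresh
Step 1: SEND seq=2000 -> fresh
Step 2: DROP seq=1128 -> fresh
Step 3: SEND seq=1182 -> fresh
Step 4: SEND seq=1128 -> retransmit

Answer: 4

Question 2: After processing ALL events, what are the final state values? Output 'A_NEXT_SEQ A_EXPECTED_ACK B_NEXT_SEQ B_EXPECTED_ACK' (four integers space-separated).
Answer: 1287 2189 2189 1287

Derivation:
After event 0: A_seq=1128 A_ack=2000 B_seq=2000 B_ack=1128
After event 1: A_seq=1128 A_ack=2189 B_seq=2189 B_ack=1128
After event 2: A_seq=1182 A_ack=2189 B_seq=2189 B_ack=1128
After event 3: A_seq=1287 A_ack=2189 B_seq=2189 B_ack=1128
After event 4: A_seq=1287 A_ack=2189 B_seq=2189 B_ack=1287
After event 5: A_seq=1287 A_ack=2189 B_seq=2189 B_ack=1287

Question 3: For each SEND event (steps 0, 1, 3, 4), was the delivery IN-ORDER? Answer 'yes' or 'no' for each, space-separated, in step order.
Step 0: SEND seq=1000 -> in-order
Step 1: SEND seq=2000 -> in-order
Step 3: SEND seq=1182 -> out-of-order
Step 4: SEND seq=1128 -> in-order

Answer: yes yes no yes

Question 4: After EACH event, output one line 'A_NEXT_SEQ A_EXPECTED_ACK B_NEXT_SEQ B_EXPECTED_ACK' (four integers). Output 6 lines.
1128 2000 2000 1128
1128 2189 2189 1128
1182 2189 2189 1128
1287 2189 2189 1128
1287 2189 2189 1287
1287 2189 2189 1287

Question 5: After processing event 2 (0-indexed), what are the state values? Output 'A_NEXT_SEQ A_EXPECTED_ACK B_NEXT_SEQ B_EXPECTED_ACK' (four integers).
After event 0: A_seq=1128 A_ack=2000 B_seq=2000 B_ack=1128
After event 1: A_seq=1128 A_ack=2189 B_seq=2189 B_ack=1128
After event 2: A_seq=1182 A_ack=2189 B_seq=2189 B_ack=1128

1182 2189 2189 1128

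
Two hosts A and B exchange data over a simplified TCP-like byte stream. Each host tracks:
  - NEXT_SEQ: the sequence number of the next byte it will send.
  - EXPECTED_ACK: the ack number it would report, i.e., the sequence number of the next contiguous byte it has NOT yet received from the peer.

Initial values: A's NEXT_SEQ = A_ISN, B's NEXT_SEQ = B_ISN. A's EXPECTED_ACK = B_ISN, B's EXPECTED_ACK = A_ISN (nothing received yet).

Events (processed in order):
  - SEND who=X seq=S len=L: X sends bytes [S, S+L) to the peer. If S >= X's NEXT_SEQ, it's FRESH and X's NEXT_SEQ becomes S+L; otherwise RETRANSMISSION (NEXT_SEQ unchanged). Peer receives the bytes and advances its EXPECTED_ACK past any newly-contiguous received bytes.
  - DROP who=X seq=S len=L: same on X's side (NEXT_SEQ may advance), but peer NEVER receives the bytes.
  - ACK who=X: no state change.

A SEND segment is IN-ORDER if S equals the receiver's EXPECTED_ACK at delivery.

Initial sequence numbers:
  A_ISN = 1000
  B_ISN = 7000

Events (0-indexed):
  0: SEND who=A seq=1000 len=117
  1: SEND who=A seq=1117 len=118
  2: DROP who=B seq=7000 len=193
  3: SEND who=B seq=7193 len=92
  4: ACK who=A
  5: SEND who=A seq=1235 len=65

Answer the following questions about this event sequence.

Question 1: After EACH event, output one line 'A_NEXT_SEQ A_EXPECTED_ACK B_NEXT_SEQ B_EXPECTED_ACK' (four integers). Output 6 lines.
1117 7000 7000 1117
1235 7000 7000 1235
1235 7000 7193 1235
1235 7000 7285 1235
1235 7000 7285 1235
1300 7000 7285 1300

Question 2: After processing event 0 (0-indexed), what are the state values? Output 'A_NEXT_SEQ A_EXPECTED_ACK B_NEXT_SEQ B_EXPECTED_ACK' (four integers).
After event 0: A_seq=1117 A_ack=7000 B_seq=7000 B_ack=1117

1117 7000 7000 1117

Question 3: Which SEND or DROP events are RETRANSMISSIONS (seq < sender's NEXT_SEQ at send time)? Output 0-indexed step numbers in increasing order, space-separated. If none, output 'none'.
Step 0: SEND seq=1000 -> fresh
Step 1: SEND seq=1117 -> fresh
Step 2: DROP seq=7000 -> fresh
Step 3: SEND seq=7193 -> fresh
Step 5: SEND seq=1235 -> fresh

Answer: none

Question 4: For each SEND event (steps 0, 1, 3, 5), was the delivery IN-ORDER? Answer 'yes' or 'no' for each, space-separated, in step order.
Answer: yes yes no yes

Derivation:
Step 0: SEND seq=1000 -> in-order
Step 1: SEND seq=1117 -> in-order
Step 3: SEND seq=7193 -> out-of-order
Step 5: SEND seq=1235 -> in-order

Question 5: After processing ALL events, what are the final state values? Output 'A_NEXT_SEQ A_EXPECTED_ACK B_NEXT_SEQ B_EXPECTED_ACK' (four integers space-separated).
After event 0: A_seq=1117 A_ack=7000 B_seq=7000 B_ack=1117
After event 1: A_seq=1235 A_ack=7000 B_seq=7000 B_ack=1235
After event 2: A_seq=1235 A_ack=7000 B_seq=7193 B_ack=1235
After event 3: A_seq=1235 A_ack=7000 B_seq=7285 B_ack=1235
After event 4: A_seq=1235 A_ack=7000 B_seq=7285 B_ack=1235
After event 5: A_seq=1300 A_ack=7000 B_seq=7285 B_ack=1300

Answer: 1300 7000 7285 1300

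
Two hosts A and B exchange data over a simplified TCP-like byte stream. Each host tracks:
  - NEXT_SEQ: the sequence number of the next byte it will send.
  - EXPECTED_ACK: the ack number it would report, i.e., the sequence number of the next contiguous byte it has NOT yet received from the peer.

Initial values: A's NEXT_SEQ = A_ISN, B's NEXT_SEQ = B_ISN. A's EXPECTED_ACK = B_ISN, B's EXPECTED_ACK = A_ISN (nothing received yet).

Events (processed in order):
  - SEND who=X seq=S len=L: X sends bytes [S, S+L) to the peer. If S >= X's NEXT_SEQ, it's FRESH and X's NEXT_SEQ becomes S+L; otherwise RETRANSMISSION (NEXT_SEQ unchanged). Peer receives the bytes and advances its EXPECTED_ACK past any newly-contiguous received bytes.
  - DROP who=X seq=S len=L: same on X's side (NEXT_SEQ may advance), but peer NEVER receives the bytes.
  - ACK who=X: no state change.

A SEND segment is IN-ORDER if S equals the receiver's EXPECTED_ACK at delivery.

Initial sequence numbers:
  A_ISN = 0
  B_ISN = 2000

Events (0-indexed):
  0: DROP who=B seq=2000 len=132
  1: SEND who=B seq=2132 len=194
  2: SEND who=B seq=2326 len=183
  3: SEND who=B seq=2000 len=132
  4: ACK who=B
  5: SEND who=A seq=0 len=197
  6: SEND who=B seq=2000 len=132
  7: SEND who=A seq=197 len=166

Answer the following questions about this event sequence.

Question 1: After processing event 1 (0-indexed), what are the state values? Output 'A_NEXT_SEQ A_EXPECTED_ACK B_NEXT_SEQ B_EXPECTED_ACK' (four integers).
After event 0: A_seq=0 A_ack=2000 B_seq=2132 B_ack=0
After event 1: A_seq=0 A_ack=2000 B_seq=2326 B_ack=0

0 2000 2326 0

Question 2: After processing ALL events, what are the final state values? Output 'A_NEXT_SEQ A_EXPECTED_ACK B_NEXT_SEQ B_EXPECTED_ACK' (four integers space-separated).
Answer: 363 2509 2509 363

Derivation:
After event 0: A_seq=0 A_ack=2000 B_seq=2132 B_ack=0
After event 1: A_seq=0 A_ack=2000 B_seq=2326 B_ack=0
After event 2: A_seq=0 A_ack=2000 B_seq=2509 B_ack=0
After event 3: A_seq=0 A_ack=2509 B_seq=2509 B_ack=0
After event 4: A_seq=0 A_ack=2509 B_seq=2509 B_ack=0
After event 5: A_seq=197 A_ack=2509 B_seq=2509 B_ack=197
After event 6: A_seq=197 A_ack=2509 B_seq=2509 B_ack=197
After event 7: A_seq=363 A_ack=2509 B_seq=2509 B_ack=363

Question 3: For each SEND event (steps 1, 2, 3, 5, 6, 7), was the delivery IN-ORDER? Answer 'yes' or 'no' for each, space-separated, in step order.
Answer: no no yes yes no yes

Derivation:
Step 1: SEND seq=2132 -> out-of-order
Step 2: SEND seq=2326 -> out-of-order
Step 3: SEND seq=2000 -> in-order
Step 5: SEND seq=0 -> in-order
Step 6: SEND seq=2000 -> out-of-order
Step 7: SEND seq=197 -> in-order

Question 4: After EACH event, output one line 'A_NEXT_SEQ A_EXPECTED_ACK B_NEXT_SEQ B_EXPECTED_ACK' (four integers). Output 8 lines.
0 2000 2132 0
0 2000 2326 0
0 2000 2509 0
0 2509 2509 0
0 2509 2509 0
197 2509 2509 197
197 2509 2509 197
363 2509 2509 363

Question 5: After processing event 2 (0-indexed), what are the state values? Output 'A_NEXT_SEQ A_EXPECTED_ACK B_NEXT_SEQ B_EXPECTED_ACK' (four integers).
After event 0: A_seq=0 A_ack=2000 B_seq=2132 B_ack=0
After event 1: A_seq=0 A_ack=2000 B_seq=2326 B_ack=0
After event 2: A_seq=0 A_ack=2000 B_seq=2509 B_ack=0

0 2000 2509 0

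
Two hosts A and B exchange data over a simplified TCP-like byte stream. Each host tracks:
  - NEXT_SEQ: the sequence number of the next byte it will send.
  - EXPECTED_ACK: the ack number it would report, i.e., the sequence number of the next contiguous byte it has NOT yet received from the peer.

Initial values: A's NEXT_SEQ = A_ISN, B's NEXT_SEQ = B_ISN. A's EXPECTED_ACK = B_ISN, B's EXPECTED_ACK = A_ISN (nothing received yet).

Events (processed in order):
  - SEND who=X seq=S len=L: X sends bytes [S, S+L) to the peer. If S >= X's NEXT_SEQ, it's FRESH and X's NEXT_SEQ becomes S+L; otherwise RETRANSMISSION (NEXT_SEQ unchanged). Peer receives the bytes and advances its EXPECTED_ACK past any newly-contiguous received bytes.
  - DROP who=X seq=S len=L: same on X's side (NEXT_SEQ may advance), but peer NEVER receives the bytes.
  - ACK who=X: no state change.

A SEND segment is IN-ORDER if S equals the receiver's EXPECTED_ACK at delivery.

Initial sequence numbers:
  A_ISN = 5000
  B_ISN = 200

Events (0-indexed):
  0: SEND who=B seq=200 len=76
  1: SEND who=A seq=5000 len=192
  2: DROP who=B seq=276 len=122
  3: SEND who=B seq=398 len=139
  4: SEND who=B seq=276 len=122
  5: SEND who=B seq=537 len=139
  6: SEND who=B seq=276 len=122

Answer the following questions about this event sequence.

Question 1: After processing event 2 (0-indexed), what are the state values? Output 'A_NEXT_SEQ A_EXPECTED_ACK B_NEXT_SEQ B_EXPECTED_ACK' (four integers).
After event 0: A_seq=5000 A_ack=276 B_seq=276 B_ack=5000
After event 1: A_seq=5192 A_ack=276 B_seq=276 B_ack=5192
After event 2: A_seq=5192 A_ack=276 B_seq=398 B_ack=5192

5192 276 398 5192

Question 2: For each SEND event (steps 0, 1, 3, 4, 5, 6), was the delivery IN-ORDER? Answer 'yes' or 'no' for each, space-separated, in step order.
Step 0: SEND seq=200 -> in-order
Step 1: SEND seq=5000 -> in-order
Step 3: SEND seq=398 -> out-of-order
Step 4: SEND seq=276 -> in-order
Step 5: SEND seq=537 -> in-order
Step 6: SEND seq=276 -> out-of-order

Answer: yes yes no yes yes no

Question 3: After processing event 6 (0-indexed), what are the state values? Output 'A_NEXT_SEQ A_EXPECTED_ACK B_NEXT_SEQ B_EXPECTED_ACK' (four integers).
After event 0: A_seq=5000 A_ack=276 B_seq=276 B_ack=5000
After event 1: A_seq=5192 A_ack=276 B_seq=276 B_ack=5192
After event 2: A_seq=5192 A_ack=276 B_seq=398 B_ack=5192
After event 3: A_seq=5192 A_ack=276 B_seq=537 B_ack=5192
After event 4: A_seq=5192 A_ack=537 B_seq=537 B_ack=5192
After event 5: A_seq=5192 A_ack=676 B_seq=676 B_ack=5192
After event 6: A_seq=5192 A_ack=676 B_seq=676 B_ack=5192

5192 676 676 5192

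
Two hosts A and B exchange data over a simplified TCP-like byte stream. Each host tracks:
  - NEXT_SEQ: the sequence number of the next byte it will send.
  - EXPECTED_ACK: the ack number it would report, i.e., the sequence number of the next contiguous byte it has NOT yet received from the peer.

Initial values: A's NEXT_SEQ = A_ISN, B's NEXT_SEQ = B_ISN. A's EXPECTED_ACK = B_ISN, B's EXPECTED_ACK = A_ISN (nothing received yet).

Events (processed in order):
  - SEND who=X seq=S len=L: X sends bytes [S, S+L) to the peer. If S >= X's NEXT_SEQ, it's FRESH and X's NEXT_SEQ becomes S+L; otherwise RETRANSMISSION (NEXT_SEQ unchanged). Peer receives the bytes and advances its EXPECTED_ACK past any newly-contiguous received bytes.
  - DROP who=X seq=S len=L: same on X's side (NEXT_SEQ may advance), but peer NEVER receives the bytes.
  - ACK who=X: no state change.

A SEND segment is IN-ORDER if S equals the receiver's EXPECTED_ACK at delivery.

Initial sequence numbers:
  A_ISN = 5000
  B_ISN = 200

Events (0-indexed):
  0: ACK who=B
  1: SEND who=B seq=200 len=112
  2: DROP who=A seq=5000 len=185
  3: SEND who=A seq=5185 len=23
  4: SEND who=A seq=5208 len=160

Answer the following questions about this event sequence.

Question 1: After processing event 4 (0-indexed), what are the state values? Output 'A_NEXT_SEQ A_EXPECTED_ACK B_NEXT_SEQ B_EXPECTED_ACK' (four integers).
After event 0: A_seq=5000 A_ack=200 B_seq=200 B_ack=5000
After event 1: A_seq=5000 A_ack=312 B_seq=312 B_ack=5000
After event 2: A_seq=5185 A_ack=312 B_seq=312 B_ack=5000
After event 3: A_seq=5208 A_ack=312 B_seq=312 B_ack=5000
After event 4: A_seq=5368 A_ack=312 B_seq=312 B_ack=5000

5368 312 312 5000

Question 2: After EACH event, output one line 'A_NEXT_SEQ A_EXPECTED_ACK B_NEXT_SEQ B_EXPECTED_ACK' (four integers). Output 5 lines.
5000 200 200 5000
5000 312 312 5000
5185 312 312 5000
5208 312 312 5000
5368 312 312 5000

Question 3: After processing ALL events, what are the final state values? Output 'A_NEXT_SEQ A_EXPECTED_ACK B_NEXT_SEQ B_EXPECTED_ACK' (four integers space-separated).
Answer: 5368 312 312 5000

Derivation:
After event 0: A_seq=5000 A_ack=200 B_seq=200 B_ack=5000
After event 1: A_seq=5000 A_ack=312 B_seq=312 B_ack=5000
After event 2: A_seq=5185 A_ack=312 B_seq=312 B_ack=5000
After event 3: A_seq=5208 A_ack=312 B_seq=312 B_ack=5000
After event 4: A_seq=5368 A_ack=312 B_seq=312 B_ack=5000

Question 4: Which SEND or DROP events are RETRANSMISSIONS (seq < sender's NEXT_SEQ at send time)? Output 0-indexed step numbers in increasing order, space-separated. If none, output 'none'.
Step 1: SEND seq=200 -> fresh
Step 2: DROP seq=5000 -> fresh
Step 3: SEND seq=5185 -> fresh
Step 4: SEND seq=5208 -> fresh

Answer: none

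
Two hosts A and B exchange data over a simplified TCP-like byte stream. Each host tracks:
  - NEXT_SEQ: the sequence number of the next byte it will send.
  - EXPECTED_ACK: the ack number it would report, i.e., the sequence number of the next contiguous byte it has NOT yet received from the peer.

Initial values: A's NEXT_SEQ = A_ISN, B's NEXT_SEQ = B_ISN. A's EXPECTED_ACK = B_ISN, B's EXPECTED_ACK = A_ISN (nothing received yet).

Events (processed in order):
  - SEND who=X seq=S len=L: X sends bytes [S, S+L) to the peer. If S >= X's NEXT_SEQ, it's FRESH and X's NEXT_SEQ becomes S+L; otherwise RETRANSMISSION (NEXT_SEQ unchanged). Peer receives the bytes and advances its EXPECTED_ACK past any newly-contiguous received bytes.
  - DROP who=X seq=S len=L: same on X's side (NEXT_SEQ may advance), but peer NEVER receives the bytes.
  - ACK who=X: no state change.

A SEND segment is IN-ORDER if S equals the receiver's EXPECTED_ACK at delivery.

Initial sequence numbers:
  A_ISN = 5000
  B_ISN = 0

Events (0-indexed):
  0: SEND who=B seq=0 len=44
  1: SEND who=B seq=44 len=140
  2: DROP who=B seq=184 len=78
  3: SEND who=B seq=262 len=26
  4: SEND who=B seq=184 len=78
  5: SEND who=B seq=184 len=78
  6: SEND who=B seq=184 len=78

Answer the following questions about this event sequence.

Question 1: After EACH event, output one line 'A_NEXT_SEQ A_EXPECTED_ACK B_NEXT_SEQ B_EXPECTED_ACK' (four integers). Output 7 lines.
5000 44 44 5000
5000 184 184 5000
5000 184 262 5000
5000 184 288 5000
5000 288 288 5000
5000 288 288 5000
5000 288 288 5000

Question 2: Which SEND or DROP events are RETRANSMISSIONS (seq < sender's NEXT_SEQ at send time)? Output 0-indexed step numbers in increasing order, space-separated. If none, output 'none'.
Step 0: SEND seq=0 -> fresh
Step 1: SEND seq=44 -> fresh
Step 2: DROP seq=184 -> fresh
Step 3: SEND seq=262 -> fresh
Step 4: SEND seq=184 -> retransmit
Step 5: SEND seq=184 -> retransmit
Step 6: SEND seq=184 -> retransmit

Answer: 4 5 6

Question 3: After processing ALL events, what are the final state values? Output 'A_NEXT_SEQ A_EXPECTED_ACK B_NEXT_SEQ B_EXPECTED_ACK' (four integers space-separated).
Answer: 5000 288 288 5000

Derivation:
After event 0: A_seq=5000 A_ack=44 B_seq=44 B_ack=5000
After event 1: A_seq=5000 A_ack=184 B_seq=184 B_ack=5000
After event 2: A_seq=5000 A_ack=184 B_seq=262 B_ack=5000
After event 3: A_seq=5000 A_ack=184 B_seq=288 B_ack=5000
After event 4: A_seq=5000 A_ack=288 B_seq=288 B_ack=5000
After event 5: A_seq=5000 A_ack=288 B_seq=288 B_ack=5000
After event 6: A_seq=5000 A_ack=288 B_seq=288 B_ack=5000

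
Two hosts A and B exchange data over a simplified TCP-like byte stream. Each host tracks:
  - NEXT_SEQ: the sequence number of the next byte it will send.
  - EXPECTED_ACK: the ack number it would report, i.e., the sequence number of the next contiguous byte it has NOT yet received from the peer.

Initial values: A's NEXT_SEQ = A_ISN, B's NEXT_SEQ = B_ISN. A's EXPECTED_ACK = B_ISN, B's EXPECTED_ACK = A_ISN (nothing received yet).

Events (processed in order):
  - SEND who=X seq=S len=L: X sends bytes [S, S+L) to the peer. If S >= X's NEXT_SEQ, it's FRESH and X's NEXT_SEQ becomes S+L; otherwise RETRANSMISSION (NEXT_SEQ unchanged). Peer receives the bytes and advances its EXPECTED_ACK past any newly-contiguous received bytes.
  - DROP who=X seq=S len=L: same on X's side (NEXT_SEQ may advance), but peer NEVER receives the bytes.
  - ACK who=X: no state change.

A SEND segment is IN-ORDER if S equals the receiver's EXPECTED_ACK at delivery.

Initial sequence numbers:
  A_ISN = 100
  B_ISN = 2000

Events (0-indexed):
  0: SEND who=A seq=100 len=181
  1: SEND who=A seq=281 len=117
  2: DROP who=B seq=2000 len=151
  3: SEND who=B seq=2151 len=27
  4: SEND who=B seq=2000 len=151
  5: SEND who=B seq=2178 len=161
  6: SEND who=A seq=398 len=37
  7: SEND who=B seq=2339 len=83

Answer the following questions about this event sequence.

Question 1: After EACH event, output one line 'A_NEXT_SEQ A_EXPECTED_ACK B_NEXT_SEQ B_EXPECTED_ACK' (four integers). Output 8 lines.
281 2000 2000 281
398 2000 2000 398
398 2000 2151 398
398 2000 2178 398
398 2178 2178 398
398 2339 2339 398
435 2339 2339 435
435 2422 2422 435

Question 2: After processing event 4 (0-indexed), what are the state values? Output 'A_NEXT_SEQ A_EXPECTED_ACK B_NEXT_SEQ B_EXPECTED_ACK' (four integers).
After event 0: A_seq=281 A_ack=2000 B_seq=2000 B_ack=281
After event 1: A_seq=398 A_ack=2000 B_seq=2000 B_ack=398
After event 2: A_seq=398 A_ack=2000 B_seq=2151 B_ack=398
After event 3: A_seq=398 A_ack=2000 B_seq=2178 B_ack=398
After event 4: A_seq=398 A_ack=2178 B_seq=2178 B_ack=398

398 2178 2178 398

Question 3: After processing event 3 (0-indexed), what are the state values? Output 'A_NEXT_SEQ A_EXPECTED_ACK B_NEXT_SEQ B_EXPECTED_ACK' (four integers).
After event 0: A_seq=281 A_ack=2000 B_seq=2000 B_ack=281
After event 1: A_seq=398 A_ack=2000 B_seq=2000 B_ack=398
After event 2: A_seq=398 A_ack=2000 B_seq=2151 B_ack=398
After event 3: A_seq=398 A_ack=2000 B_seq=2178 B_ack=398

398 2000 2178 398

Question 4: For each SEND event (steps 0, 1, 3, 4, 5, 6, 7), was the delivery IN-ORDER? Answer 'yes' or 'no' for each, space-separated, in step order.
Step 0: SEND seq=100 -> in-order
Step 1: SEND seq=281 -> in-order
Step 3: SEND seq=2151 -> out-of-order
Step 4: SEND seq=2000 -> in-order
Step 5: SEND seq=2178 -> in-order
Step 6: SEND seq=398 -> in-order
Step 7: SEND seq=2339 -> in-order

Answer: yes yes no yes yes yes yes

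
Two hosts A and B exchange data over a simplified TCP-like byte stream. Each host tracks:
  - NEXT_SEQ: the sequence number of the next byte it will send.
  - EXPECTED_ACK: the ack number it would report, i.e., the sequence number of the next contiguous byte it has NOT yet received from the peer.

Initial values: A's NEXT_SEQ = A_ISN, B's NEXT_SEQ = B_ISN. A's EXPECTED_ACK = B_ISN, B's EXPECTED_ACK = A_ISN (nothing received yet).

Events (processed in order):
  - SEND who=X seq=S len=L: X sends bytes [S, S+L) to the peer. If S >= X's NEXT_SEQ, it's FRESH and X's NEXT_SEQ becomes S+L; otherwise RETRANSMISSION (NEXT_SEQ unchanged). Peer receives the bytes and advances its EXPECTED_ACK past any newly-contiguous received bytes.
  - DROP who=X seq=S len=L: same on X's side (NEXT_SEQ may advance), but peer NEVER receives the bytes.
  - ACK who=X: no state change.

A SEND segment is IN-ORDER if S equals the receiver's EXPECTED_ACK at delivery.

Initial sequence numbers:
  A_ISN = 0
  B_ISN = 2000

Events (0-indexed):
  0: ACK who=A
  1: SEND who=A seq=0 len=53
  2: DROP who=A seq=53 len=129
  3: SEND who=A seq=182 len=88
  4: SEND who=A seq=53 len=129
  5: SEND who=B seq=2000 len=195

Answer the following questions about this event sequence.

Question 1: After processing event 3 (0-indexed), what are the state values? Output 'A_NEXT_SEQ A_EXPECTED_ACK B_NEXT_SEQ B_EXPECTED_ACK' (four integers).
After event 0: A_seq=0 A_ack=2000 B_seq=2000 B_ack=0
After event 1: A_seq=53 A_ack=2000 B_seq=2000 B_ack=53
After event 2: A_seq=182 A_ack=2000 B_seq=2000 B_ack=53
After event 3: A_seq=270 A_ack=2000 B_seq=2000 B_ack=53

270 2000 2000 53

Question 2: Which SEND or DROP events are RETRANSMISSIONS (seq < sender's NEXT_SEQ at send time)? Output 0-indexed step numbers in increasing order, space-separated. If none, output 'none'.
Answer: 4

Derivation:
Step 1: SEND seq=0 -> fresh
Step 2: DROP seq=53 -> fresh
Step 3: SEND seq=182 -> fresh
Step 4: SEND seq=53 -> retransmit
Step 5: SEND seq=2000 -> fresh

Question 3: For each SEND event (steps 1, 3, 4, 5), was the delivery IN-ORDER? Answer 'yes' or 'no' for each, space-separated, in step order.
Answer: yes no yes yes

Derivation:
Step 1: SEND seq=0 -> in-order
Step 3: SEND seq=182 -> out-of-order
Step 4: SEND seq=53 -> in-order
Step 5: SEND seq=2000 -> in-order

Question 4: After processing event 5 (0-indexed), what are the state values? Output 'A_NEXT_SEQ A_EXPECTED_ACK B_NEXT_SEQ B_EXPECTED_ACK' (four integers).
After event 0: A_seq=0 A_ack=2000 B_seq=2000 B_ack=0
After event 1: A_seq=53 A_ack=2000 B_seq=2000 B_ack=53
After event 2: A_seq=182 A_ack=2000 B_seq=2000 B_ack=53
After event 3: A_seq=270 A_ack=2000 B_seq=2000 B_ack=53
After event 4: A_seq=270 A_ack=2000 B_seq=2000 B_ack=270
After event 5: A_seq=270 A_ack=2195 B_seq=2195 B_ack=270

270 2195 2195 270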